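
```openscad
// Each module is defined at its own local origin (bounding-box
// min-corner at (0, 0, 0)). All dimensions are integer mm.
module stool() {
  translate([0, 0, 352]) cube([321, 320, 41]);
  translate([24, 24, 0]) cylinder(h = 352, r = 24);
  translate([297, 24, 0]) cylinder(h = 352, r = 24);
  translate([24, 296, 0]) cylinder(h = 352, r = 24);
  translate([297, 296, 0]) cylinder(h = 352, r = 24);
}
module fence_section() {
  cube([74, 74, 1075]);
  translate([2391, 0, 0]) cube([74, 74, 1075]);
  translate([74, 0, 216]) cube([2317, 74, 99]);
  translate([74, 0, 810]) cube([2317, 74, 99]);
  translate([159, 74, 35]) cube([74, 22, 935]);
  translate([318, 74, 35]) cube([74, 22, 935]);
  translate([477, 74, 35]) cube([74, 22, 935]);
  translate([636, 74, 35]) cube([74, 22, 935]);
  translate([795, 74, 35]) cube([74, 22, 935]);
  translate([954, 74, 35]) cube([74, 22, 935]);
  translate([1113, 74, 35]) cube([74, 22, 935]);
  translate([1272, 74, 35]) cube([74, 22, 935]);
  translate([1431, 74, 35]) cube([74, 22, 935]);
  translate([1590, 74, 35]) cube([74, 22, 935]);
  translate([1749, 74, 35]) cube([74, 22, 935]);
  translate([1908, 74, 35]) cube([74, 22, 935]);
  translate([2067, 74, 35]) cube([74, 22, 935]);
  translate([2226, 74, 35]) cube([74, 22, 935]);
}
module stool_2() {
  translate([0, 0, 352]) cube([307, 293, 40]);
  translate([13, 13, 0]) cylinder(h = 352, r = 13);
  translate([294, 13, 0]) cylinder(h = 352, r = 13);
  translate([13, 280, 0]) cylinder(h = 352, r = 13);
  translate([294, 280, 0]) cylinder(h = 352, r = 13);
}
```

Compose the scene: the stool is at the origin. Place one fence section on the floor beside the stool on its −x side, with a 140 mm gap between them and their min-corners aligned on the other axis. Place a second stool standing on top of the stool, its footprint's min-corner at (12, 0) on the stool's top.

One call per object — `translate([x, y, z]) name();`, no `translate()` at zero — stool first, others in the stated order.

stool();
translate([-2605, 0, 0]) fence_section();
translate([12, 0, 393]) stool_2();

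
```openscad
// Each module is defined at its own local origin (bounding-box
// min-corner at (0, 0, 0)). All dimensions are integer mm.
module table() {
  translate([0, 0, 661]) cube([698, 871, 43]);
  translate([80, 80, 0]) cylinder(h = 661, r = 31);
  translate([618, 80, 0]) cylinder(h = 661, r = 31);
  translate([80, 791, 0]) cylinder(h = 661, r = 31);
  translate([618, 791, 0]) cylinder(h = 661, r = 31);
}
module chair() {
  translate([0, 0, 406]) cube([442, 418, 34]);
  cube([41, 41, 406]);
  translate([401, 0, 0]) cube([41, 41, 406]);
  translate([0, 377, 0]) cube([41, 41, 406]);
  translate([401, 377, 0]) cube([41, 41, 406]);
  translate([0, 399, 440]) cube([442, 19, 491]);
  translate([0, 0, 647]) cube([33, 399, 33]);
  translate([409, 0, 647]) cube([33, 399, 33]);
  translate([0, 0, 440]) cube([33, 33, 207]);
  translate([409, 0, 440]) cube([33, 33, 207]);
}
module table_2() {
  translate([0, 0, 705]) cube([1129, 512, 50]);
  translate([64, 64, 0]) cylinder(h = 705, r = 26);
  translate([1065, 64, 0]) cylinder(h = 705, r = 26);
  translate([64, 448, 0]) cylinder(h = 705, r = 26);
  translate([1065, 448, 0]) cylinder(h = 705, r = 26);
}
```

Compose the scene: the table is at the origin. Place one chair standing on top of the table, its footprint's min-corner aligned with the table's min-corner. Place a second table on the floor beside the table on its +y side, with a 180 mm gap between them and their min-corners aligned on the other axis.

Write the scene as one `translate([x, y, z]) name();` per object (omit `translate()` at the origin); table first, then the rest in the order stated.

table();
translate([0, 0, 704]) chair();
translate([0, 1051, 0]) table_2();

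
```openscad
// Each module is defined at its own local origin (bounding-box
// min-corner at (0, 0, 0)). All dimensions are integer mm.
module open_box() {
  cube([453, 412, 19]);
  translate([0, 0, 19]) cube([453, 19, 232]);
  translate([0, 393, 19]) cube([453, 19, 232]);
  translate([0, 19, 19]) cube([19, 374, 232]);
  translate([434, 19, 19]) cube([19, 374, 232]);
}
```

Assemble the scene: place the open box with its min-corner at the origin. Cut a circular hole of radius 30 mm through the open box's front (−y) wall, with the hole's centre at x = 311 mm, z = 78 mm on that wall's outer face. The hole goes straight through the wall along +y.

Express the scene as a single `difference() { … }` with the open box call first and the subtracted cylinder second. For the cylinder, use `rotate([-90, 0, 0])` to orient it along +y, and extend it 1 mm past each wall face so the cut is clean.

difference() {
  open_box();
  translate([311, -1, 78]) rotate([-90, 0, 0]) cylinder(h = 21, r = 30);
}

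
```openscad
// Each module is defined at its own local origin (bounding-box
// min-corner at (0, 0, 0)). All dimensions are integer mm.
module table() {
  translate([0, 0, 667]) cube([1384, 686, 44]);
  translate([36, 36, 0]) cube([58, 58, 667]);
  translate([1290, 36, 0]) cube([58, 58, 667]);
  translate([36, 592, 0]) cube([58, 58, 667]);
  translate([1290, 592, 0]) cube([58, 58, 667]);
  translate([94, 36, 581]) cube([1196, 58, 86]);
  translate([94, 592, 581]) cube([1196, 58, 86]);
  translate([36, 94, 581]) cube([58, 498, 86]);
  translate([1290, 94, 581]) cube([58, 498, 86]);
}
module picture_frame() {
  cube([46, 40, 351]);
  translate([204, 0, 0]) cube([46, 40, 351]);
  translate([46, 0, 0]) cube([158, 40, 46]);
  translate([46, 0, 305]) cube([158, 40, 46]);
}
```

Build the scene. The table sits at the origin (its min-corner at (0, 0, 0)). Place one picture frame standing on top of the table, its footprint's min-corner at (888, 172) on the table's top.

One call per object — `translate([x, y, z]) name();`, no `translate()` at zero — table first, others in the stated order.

table();
translate([888, 172, 711]) picture_frame();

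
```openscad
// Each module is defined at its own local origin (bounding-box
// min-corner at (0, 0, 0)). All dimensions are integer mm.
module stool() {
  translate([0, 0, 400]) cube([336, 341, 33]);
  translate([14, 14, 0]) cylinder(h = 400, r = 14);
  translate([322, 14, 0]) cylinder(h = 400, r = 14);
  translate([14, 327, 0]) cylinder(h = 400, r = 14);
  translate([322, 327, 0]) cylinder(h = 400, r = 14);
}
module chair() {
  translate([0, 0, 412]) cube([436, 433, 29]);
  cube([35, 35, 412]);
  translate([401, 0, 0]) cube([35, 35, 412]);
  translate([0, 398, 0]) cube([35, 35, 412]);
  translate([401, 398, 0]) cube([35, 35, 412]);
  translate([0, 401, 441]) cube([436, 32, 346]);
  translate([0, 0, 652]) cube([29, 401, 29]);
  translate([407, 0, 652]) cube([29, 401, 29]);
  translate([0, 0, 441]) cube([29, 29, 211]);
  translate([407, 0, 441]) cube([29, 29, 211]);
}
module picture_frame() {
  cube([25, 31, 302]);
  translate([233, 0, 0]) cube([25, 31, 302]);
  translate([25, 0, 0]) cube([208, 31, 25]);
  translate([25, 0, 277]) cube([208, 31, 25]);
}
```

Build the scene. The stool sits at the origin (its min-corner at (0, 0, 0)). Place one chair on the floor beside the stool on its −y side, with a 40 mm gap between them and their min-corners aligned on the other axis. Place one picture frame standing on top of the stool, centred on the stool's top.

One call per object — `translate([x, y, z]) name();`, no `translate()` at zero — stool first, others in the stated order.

stool();
translate([0, -473, 0]) chair();
translate([39, 155, 433]) picture_frame();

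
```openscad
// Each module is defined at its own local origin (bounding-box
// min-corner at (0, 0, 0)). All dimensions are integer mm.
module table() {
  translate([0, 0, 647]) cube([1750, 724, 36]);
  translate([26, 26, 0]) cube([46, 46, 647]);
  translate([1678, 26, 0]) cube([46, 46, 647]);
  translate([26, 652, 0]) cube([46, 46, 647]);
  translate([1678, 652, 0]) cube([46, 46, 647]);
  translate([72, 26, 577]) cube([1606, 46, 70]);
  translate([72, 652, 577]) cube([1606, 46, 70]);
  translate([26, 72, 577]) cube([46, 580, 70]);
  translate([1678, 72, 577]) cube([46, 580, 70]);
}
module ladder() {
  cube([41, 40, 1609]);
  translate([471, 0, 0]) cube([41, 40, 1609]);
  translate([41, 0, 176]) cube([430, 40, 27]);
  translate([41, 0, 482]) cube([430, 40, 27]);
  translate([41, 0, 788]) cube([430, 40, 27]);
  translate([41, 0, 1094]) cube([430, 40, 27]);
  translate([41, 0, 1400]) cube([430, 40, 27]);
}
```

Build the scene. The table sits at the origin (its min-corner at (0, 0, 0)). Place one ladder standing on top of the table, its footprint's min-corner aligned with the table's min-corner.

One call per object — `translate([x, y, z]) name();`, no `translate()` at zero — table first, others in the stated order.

table();
translate([0, 0, 683]) ladder();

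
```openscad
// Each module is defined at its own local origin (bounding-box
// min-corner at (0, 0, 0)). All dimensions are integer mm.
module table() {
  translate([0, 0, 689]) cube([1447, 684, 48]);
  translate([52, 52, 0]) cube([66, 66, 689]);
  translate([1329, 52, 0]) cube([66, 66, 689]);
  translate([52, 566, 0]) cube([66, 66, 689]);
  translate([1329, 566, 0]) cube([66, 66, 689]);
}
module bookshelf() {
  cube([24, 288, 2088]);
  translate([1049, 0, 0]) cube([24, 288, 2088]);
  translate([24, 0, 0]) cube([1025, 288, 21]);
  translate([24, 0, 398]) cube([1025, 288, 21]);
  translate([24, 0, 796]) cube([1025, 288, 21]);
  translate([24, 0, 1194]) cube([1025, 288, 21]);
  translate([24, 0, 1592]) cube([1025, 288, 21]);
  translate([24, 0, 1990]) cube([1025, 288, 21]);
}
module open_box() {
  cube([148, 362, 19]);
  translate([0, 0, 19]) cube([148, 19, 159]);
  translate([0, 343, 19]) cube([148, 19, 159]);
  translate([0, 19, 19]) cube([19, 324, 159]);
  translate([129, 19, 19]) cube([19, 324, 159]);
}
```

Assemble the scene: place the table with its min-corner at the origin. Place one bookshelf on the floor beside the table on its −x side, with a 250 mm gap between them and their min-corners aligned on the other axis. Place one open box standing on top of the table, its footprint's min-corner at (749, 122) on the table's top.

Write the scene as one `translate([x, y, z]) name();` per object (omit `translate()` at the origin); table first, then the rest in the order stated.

table();
translate([-1323, 0, 0]) bookshelf();
translate([749, 122, 737]) open_box();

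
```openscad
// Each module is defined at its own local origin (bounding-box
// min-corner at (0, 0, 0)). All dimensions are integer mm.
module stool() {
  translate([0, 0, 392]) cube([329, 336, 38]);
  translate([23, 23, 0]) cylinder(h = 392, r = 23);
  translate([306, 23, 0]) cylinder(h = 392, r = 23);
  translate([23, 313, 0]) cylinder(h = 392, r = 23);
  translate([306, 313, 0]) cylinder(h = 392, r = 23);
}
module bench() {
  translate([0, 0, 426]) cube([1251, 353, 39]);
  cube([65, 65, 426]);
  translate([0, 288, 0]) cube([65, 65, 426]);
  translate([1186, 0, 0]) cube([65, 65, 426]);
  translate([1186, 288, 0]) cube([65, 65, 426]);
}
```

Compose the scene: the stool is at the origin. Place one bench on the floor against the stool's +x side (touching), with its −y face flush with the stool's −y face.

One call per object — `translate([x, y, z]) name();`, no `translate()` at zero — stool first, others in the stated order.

stool();
translate([329, 0, 0]) bench();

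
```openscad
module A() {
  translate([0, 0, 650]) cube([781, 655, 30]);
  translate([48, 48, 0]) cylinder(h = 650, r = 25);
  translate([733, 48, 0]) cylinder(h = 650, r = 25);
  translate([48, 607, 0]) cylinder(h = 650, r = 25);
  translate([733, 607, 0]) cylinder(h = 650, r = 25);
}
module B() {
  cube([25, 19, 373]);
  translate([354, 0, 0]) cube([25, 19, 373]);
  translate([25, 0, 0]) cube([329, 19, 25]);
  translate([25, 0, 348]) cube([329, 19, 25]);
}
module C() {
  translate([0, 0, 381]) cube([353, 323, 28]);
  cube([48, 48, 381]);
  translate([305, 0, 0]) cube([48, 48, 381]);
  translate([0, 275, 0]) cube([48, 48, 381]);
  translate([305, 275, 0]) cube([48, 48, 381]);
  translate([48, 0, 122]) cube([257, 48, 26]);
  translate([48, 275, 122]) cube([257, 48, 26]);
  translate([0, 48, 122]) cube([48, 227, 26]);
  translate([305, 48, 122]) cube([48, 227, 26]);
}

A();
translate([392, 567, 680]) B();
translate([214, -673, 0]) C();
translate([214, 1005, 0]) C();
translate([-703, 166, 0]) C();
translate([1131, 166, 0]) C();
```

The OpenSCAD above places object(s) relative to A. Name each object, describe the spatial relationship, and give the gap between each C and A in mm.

Each stool's nearest face is 350 mm from the table's bounding box.

A is a table. B is a picture frame. C is a stool. The picture frame is on top of the table. Four stools sit around the table at the −y, +y, −x, +x sides. The gap between each stool and the table is 350 mm.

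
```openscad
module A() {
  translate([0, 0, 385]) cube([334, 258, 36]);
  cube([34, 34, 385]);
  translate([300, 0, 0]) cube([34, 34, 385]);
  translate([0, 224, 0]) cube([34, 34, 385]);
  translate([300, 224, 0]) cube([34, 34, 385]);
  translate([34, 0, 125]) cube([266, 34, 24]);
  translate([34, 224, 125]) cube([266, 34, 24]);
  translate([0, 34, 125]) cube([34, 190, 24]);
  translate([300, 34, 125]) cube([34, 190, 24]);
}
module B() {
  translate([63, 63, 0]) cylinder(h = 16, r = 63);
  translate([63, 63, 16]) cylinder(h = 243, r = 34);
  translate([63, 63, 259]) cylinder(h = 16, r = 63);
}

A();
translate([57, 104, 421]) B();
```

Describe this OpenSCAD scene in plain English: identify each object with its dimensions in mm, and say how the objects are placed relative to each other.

A is a simple wooden stool: a rectangular seat 334 mm (x) by 258 mm (y), 36 mm thick, top face at z = 421 mm, on four square legs, each 34×34 mm in cross-section. The legs rest on z = 0, each flush with a corner of the seat. Four stretchers, 34 mm wide and 24 mm tall, connect adjacent legs with their undersides at z = 125 mm, each running between the inner faces of the legs it joins and aligned with the legs' outer faces on the other axis.

B is a spool: two coaxial disc flanges of radius 63 mm and thickness 16 mm, joined by a core cylinder of radius 34 mm and height 243 mm. The lower flange rests on z = 0 and the three cylinders share a vertical axis.

The spool is on top of the stool.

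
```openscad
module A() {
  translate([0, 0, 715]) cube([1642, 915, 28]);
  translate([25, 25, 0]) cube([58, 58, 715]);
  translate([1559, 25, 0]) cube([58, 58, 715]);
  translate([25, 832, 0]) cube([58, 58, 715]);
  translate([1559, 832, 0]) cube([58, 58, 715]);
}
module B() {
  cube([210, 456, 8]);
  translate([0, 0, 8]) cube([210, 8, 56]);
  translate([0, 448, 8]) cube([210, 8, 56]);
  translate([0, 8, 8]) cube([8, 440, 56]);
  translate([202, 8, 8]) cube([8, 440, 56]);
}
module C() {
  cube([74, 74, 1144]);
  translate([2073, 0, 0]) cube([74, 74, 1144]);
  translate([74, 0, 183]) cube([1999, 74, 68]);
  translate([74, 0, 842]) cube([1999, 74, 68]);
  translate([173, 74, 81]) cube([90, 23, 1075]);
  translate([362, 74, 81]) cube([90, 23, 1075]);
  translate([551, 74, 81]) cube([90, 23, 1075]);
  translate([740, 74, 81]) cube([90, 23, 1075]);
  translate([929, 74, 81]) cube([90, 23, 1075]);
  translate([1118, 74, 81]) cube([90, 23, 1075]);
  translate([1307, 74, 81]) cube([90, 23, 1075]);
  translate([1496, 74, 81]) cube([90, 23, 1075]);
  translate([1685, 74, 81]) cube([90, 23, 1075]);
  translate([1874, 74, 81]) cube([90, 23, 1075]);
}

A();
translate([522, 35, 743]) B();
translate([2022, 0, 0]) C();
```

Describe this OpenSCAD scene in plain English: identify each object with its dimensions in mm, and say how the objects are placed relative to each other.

A is a table with a 1642×915 mm rectangular top, 28 mm thick, top surface at z = 743 mm, supported by four 58×58 mm square legs, each inset 25 mm from the nearest pair of top edges, running from the floor.

B is an open storage box with external size 210×456×64 mm and wall thickness 8 mm (the base is also 8 mm thick). The base covers the whole footprint; the four walls stand on the base, with the y-facing walls full-width and the x-facing walls fitting between their inner faces.

C is a fence section. Two 74×74 mm posts, 1144 mm tall, stand on the floor with a clear span of 1999 mm between their inner faces. Two horizontal rails of 74×68 mm section span the gap between the posts with their undersides at z = 183 mm and z = 842 mm, flush with the posts' −y face. 10 pickets, each 90 mm wide, 23 mm thick and 1075 mm tall, are fixed to the +y face of the rails with their bottoms at z = 81 mm, evenly spaced across the span with equal gaps (rounded down to the nearest mm) at the −x end and between each pair — any rounding remainder accumulates at the +x end.

The open box is on top of the table. The fence section is on the floor beside the table on its +x side.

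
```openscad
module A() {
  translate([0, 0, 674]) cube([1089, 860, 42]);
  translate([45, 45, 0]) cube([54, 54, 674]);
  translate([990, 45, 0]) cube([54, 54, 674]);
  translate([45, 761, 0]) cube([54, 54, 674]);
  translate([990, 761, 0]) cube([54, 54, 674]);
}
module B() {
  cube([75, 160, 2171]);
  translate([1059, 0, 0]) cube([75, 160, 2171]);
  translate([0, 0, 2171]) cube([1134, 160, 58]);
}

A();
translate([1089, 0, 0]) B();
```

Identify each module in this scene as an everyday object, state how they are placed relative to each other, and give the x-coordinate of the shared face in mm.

The table's +x face and the door frame's −x face are both at x = 1089 mm.

A is a table. B is a door frame. The door frame is against the table's +x side, with their −y faces flush. The x-coordinate of the shared face is 1089 mm.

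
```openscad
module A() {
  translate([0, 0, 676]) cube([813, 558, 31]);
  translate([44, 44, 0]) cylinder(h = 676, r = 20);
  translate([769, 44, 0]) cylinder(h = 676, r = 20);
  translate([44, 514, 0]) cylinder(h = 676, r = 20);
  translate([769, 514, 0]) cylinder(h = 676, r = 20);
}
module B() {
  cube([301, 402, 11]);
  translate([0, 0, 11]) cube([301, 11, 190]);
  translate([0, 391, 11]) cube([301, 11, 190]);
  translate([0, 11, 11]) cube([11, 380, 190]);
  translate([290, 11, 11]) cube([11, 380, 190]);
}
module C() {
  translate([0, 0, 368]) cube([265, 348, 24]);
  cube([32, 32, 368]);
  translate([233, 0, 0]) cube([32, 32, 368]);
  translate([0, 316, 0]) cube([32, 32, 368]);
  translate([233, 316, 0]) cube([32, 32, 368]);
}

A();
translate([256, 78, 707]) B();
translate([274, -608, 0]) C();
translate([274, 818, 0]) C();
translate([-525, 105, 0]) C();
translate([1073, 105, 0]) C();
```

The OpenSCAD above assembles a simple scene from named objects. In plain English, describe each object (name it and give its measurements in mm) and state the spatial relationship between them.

A is a table with a 813×558 mm rectangular top, 31 mm thick, top surface at z = 707 mm, supported by four round legs of 40 mm diameter, each leg's bounding box inset 24 mm from the nearest pair of top edges, running from the floor.

B is an open-topped rectangular box: outside dimensions 301×402×201 mm, with a uniform wall and base thickness of 11 mm. The base is a full 301×402 slab on the floor; four walls sit on top of the base. The front and back walls (the −y and +y sides) span the full width; the two side walls fit between them.

C is a four-legged stool. The seat is a 265×348×24 mm slab whose top surface is at z = 392 mm; four square legs, each 32×32 mm in cross-section, run from the floor (z = 0) to the underside of the seat, each flush with a corner of the seat.

The open box is on top of the table, centred. Four stools sit around the table at the −y, +y, −x, +x sides.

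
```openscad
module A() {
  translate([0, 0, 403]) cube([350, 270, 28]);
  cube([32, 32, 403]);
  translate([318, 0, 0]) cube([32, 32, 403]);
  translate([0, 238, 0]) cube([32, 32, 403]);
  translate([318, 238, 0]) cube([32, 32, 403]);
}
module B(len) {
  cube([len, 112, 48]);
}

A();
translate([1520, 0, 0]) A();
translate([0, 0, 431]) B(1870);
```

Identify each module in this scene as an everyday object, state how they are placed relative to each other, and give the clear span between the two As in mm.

A is a stool. B is a beam. A beam spans the tops of two stools. The clear span between the two stools is 1170 mm.

Second stool starts at x = 1520; first ends at x = 350; clear span = 1520 − 350 = 1170 mm.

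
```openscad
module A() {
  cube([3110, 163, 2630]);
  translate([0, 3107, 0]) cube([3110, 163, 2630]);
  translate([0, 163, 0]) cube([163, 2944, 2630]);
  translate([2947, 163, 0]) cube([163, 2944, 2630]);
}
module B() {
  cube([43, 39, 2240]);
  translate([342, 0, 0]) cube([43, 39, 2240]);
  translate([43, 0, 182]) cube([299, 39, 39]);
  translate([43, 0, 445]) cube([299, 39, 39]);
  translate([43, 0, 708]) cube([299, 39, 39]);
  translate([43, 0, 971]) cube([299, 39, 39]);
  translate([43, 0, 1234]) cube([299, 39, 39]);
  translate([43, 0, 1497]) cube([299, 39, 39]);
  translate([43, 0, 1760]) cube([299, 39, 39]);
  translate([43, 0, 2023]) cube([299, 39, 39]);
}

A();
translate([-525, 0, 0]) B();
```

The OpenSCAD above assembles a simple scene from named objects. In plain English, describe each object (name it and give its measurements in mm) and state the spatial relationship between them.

A is the wall frame of a small rectangular building: four walls, each 2630 mm tall and 163 mm thick, enclosing a footprint 3110 mm (x) by 3270 mm (y) outside-to-outside, with no floor or roof. The front and back walls (the −y and +y sides) span the full width; the two side walls fit between them.

B is a wooden ladder with two side rails of 43×39 mm section and 2240 mm height, set 385 mm apart overall. Between them run 8 rectangular rungs (39 mm deep, 39 mm thick), front faces flush with the rails' −y face. The bottom of the first rung is 182 mm above the floor and each subsequent rung is 263 mm higher than the one below.

The ladder is on the floor beside the house frame on its −x side.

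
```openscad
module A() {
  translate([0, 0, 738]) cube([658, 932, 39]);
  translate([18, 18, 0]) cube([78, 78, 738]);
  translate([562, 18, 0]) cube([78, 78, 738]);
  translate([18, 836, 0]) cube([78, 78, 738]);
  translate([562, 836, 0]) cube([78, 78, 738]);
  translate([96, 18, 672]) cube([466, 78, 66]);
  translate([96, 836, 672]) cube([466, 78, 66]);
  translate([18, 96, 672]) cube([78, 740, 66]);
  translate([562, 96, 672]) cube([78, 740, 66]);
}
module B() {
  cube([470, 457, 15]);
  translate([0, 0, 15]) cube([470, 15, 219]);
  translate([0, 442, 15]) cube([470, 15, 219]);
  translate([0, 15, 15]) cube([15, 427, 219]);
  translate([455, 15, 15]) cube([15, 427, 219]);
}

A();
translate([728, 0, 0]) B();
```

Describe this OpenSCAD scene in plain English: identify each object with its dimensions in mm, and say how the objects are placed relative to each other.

A is a rectangular dining table. The top is 658×932×39 mm with its upper surface at z = 777 mm. It stands on four 78×78 mm square legs, each inset 18 mm from the nearest pair of top edges, running from the floor to the underside of the top. Four apron rails, 78 mm thick and 66 mm tall, run between adjacent legs with their top edges flush with the underside of the top and their outer faces flush with the legs' outer faces.

B is an open-topped rectangular box: outside dimensions 470×457×234 mm, with a uniform wall and base thickness of 15 mm. The base is a full 470×457 slab on the floor; four walls sit on top of the base. The front and back walls (the −y and +y sides) span the full width; the two side walls fit between them.

The open box is on the floor beside the table on its +x side.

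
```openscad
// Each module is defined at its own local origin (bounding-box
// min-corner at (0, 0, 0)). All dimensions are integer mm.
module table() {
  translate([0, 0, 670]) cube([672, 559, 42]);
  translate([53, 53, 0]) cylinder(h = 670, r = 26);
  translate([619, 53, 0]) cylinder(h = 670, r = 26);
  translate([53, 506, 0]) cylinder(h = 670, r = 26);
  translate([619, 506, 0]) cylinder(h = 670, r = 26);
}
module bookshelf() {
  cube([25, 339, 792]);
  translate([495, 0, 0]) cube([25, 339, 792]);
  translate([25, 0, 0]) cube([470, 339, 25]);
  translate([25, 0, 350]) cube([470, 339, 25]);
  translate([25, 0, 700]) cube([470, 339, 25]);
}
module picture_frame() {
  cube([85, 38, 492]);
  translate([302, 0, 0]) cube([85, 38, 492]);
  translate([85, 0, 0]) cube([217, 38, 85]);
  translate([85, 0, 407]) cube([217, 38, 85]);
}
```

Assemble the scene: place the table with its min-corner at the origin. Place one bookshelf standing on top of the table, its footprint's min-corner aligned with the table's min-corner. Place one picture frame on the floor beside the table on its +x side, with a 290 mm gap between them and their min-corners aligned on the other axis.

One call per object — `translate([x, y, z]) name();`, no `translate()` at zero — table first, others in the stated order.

table();
translate([0, 0, 712]) bookshelf();
translate([962, 0, 0]) picture_frame();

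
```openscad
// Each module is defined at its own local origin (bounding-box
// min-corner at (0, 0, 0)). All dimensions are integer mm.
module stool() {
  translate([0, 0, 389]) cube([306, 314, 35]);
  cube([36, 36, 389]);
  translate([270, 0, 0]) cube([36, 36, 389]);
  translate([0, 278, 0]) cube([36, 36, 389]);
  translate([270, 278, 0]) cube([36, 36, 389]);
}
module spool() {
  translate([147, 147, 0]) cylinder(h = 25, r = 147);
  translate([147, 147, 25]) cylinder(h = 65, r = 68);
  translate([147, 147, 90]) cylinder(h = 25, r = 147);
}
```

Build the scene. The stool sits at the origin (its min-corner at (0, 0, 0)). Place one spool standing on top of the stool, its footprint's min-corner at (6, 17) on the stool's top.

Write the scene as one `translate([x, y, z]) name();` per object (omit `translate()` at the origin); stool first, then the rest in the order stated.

stool();
translate([6, 17, 424]) spool();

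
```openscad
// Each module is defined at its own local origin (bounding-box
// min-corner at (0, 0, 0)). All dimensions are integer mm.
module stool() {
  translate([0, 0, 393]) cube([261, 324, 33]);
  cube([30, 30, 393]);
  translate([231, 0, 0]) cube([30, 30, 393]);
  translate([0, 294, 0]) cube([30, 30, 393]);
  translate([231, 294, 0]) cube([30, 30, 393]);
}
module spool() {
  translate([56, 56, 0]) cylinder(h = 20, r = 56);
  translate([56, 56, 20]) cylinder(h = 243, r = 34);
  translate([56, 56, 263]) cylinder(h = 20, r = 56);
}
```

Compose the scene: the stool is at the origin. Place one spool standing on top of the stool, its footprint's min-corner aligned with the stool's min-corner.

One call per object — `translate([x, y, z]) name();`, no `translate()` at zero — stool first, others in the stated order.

stool();
translate([0, 0, 426]) spool();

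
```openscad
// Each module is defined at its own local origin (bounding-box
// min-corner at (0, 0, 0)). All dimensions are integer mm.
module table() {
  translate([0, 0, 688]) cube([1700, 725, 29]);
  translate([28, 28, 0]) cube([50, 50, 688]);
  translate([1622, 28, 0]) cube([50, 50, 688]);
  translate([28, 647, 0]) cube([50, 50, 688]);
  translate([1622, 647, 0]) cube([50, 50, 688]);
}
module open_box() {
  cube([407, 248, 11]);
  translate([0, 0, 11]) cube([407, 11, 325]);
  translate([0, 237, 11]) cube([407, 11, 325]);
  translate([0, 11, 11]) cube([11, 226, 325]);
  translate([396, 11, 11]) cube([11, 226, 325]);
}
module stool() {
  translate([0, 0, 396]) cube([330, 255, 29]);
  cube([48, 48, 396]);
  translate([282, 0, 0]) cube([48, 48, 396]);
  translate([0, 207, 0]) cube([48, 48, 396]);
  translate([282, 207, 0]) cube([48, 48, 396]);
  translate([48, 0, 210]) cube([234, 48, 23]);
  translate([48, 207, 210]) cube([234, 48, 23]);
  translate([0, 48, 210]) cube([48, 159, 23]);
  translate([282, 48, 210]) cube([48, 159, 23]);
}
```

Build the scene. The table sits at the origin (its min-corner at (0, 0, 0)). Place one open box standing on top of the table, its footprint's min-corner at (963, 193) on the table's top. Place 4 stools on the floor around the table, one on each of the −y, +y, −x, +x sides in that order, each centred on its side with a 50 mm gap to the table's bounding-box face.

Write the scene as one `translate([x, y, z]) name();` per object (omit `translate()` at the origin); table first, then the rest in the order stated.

table();
translate([963, 193, 717]) open_box();
translate([685, -305, 0]) stool();
translate([685, 775, 0]) stool();
translate([-380, 235, 0]) stool();
translate([1750, 235, 0]) stool();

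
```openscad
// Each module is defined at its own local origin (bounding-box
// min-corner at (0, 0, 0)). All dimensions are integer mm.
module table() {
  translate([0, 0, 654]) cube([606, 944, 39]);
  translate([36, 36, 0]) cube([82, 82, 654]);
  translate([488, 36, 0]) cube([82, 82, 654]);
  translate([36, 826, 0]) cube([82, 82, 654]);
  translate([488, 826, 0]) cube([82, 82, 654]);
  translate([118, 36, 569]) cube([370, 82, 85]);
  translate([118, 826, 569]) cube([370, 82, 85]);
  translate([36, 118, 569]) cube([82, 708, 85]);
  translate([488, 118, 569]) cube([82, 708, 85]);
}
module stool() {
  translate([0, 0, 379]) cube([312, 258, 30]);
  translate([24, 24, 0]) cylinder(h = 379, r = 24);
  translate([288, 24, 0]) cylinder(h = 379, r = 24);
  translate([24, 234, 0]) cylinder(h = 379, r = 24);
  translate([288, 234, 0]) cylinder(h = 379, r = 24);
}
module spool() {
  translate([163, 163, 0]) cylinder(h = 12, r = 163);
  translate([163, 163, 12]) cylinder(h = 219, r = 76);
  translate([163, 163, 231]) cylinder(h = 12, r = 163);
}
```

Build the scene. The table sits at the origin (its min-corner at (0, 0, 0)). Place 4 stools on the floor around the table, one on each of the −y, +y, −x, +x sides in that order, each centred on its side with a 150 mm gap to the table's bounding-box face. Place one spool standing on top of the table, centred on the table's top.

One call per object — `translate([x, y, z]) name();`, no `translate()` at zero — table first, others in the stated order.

table();
translate([147, -408, 0]) stool();
translate([147, 1094, 0]) stool();
translate([-462, 343, 0]) stool();
translate([756, 343, 0]) stool();
translate([140, 309, 693]) spool();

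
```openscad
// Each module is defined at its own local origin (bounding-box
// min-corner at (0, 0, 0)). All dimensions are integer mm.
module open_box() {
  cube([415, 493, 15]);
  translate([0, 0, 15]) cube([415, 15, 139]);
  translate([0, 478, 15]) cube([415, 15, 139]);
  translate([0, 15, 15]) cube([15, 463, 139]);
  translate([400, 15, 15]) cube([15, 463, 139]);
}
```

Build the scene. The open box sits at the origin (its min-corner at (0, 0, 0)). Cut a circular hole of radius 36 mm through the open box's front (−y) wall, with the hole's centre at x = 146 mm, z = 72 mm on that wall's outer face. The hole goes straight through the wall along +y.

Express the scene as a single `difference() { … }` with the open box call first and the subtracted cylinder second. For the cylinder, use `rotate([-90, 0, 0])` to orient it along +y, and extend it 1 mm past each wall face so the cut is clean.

difference() {
  open_box();
  translate([146, -1, 72]) rotate([-90, 0, 0]) cylinder(h = 17, r = 36);
}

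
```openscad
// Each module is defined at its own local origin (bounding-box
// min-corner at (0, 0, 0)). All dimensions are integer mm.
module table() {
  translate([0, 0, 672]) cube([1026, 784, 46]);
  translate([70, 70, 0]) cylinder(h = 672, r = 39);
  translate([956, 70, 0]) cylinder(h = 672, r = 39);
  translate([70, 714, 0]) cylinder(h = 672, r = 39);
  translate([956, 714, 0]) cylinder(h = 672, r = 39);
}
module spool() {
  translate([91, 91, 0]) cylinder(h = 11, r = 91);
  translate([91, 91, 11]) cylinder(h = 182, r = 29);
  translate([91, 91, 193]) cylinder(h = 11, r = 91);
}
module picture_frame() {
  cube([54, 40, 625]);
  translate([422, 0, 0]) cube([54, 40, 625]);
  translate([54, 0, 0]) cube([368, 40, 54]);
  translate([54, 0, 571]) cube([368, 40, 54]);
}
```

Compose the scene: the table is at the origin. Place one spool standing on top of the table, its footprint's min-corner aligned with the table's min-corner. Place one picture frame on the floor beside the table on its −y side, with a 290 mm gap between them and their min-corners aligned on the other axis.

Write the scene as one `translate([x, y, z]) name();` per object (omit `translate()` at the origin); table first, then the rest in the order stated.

table();
translate([0, 0, 718]) spool();
translate([0, -330, 0]) picture_frame();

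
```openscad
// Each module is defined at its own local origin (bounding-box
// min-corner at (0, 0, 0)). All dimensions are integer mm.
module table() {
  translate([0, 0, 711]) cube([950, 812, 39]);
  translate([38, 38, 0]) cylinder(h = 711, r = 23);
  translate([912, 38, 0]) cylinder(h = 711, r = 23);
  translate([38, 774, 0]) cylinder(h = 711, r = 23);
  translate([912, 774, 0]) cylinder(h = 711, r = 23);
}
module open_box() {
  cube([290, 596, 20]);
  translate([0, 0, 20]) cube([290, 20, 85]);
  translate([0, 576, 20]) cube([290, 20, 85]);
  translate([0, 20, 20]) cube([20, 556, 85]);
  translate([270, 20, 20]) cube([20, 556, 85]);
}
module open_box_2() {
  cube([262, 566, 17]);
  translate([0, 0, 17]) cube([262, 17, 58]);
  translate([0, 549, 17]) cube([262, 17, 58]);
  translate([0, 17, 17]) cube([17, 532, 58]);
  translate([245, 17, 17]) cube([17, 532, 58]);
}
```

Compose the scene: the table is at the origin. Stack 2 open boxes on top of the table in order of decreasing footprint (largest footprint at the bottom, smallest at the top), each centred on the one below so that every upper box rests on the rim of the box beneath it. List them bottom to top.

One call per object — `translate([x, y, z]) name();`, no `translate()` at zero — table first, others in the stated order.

table();
translate([330, 108, 750]) open_box();
translate([344, 123, 855]) open_box_2();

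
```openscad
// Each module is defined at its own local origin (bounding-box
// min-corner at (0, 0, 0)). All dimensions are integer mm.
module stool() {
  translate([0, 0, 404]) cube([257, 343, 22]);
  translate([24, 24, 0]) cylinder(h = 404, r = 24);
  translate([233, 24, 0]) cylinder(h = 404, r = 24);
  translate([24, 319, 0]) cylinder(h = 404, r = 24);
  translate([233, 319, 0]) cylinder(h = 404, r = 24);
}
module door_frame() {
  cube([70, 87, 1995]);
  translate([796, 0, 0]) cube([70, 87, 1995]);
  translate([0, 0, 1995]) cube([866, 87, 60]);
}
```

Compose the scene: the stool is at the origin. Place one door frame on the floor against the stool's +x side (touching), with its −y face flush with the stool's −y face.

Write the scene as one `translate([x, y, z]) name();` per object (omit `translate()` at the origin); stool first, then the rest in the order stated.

stool();
translate([257, 0, 0]) door_frame();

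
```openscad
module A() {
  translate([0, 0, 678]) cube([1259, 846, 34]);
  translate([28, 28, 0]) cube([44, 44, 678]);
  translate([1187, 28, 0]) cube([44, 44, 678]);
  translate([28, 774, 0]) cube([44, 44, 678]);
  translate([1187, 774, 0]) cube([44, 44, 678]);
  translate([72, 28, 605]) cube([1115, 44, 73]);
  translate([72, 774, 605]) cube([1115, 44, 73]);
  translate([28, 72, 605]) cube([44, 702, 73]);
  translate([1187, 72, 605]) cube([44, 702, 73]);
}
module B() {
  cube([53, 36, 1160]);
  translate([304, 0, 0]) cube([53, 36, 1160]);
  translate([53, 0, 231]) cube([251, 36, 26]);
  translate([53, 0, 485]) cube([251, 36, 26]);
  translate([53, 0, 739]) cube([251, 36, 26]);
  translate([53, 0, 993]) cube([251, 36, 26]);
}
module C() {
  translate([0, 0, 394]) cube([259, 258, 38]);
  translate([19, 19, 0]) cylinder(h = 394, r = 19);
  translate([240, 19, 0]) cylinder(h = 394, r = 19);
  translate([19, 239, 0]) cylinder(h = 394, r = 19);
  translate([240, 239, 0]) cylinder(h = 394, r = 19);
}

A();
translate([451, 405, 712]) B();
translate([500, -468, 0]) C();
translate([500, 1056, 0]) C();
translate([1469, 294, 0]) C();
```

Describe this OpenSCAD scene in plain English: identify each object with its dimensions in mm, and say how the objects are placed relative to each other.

A is a rectangular dining table. The top is 1259×846×34 mm with its upper surface at z = 712 mm. It stands on four 44×44 mm square legs, each inset 28 mm from the nearest pair of top edges, running from the floor to the underside of the top. Four apron rails, 44 mm thick and 73 mm tall, run between adjacent legs with their top edges flush with the underside of the top and their outer faces flush with the legs' outer faces.

B is a wooden ladder with two side rails of 53×36 mm section and 1160 mm height, set 357 mm apart overall. Between them run 4 rectangular rungs (36 mm deep, 26 mm thick), front faces flush with the rails' −y face. The bottom of the first rung is 231 mm above the floor and each subsequent rung is 254 mm higher than the one below.

C is a simple wooden stool: a rectangular seat 259 mm (x) by 258 mm (y), 38 mm thick, top face at z = 432 mm, on four round legs, each 38 mm in diameter. The legs rest on z = 0, each leg's axis is inset half a diameter from the nearest pair of seat edges (so the leg's bounding box is flush with the corner).

The ladder is on top of the table, centred. Three stools sit around the table at the −y, +y, +x sides.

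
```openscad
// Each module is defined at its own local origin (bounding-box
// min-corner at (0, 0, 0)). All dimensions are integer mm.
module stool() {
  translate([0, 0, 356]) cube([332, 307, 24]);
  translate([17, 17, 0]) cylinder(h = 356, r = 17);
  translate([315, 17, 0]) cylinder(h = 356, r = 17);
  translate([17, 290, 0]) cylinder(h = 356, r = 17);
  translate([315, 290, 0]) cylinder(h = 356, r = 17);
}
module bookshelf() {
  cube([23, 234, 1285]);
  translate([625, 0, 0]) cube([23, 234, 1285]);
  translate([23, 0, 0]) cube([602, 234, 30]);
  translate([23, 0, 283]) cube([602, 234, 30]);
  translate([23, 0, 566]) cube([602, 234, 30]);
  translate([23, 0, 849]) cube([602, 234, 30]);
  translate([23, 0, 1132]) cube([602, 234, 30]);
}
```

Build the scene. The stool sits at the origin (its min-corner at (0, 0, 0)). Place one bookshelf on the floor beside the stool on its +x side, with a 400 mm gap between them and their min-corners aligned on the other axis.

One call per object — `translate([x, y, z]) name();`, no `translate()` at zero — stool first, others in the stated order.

stool();
translate([732, 0, 0]) bookshelf();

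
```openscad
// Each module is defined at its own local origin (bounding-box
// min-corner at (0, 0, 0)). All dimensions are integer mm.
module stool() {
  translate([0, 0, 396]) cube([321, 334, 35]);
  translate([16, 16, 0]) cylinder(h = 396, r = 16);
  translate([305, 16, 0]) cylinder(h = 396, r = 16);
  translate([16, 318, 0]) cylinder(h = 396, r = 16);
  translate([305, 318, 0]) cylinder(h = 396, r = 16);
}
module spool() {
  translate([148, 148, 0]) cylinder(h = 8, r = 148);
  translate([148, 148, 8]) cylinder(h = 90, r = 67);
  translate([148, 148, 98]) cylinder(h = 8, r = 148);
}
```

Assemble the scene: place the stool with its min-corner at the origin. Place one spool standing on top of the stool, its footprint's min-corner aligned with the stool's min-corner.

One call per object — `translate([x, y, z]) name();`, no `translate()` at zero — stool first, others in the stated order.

stool();
translate([0, 0, 431]) spool();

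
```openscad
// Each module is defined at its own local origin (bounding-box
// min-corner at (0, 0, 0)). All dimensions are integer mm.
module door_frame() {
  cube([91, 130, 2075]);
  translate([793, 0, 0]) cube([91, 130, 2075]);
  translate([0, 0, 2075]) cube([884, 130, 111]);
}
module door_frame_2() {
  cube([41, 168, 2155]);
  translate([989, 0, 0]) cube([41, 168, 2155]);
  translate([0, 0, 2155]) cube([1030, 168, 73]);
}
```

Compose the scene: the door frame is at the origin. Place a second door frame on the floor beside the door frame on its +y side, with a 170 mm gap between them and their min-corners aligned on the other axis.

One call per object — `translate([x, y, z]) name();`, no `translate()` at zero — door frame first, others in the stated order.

door_frame();
translate([0, 300, 0]) door_frame_2();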